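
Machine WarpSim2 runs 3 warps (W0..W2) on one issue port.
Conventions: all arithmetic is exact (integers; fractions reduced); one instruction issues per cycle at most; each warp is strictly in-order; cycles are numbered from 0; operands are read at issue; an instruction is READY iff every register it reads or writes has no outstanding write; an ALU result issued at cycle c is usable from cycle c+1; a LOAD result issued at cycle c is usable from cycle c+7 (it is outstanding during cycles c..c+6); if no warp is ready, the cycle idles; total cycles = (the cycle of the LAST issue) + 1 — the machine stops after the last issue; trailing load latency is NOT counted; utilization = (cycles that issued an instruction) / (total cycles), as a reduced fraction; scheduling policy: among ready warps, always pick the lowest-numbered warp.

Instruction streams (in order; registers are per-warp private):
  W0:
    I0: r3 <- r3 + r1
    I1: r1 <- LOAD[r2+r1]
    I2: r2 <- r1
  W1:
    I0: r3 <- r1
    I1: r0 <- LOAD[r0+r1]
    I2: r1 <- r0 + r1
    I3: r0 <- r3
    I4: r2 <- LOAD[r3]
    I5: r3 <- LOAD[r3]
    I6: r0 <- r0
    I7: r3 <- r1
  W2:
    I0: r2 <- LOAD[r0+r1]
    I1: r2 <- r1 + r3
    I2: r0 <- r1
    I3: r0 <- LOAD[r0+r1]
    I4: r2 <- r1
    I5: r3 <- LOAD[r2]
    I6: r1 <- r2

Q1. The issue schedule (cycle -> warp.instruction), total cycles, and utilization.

cycle 0: W0.I0
cycle 1: W0.I1
cycle 2: W1.I0
cycle 3: W1.I1
cycle 4: W2.I0
cycle 5: idle
cycle 6: idle
cycle 7: idle
cycle 8: W0.I2
cycle 9: idle
cycle 10: W1.I2
cycle 11: W1.I3
cycle 12: W1.I4
cycle 13: W1.I5
cycle 14: W1.I6
cycle 15: W2.I1
cycle 16: W2.I2
cycle 17: W2.I3
cycle 18: W2.I4
cycle 19: W2.I5
cycle 20: W1.I7
cycle 21: W2.I6

Answer: 22 cycles, utilization 9/11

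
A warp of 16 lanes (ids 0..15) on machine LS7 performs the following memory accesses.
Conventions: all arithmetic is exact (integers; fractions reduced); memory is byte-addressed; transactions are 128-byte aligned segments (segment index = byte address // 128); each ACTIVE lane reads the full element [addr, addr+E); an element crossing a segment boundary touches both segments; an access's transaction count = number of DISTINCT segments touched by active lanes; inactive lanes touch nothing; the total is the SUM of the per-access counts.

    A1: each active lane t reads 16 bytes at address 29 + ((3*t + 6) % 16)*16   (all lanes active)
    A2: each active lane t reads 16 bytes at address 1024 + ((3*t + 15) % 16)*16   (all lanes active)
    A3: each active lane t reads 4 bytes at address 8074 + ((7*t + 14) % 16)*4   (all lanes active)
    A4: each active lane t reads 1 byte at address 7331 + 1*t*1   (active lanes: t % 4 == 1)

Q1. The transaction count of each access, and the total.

A1: 3 transactions
A2: 2 transactions
A3: 1 transaction
A4: 1 transaction

Answer: 3,2,1,1; total 7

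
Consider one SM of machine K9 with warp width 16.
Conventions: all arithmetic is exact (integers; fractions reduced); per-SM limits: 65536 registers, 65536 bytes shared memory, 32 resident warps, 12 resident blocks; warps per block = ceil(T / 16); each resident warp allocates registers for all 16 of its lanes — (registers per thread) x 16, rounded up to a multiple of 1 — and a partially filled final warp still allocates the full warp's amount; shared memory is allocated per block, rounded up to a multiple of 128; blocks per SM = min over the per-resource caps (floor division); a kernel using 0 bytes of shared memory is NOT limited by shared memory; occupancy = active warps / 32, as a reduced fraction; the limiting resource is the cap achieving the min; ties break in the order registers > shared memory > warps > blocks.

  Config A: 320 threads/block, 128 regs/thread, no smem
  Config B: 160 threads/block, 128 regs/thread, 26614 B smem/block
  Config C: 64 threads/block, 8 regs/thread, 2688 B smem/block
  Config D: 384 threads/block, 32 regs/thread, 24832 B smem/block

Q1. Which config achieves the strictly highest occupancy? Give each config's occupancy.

occupancies: A 5/8, B 5/8, C 1, D 3/4

Answer: C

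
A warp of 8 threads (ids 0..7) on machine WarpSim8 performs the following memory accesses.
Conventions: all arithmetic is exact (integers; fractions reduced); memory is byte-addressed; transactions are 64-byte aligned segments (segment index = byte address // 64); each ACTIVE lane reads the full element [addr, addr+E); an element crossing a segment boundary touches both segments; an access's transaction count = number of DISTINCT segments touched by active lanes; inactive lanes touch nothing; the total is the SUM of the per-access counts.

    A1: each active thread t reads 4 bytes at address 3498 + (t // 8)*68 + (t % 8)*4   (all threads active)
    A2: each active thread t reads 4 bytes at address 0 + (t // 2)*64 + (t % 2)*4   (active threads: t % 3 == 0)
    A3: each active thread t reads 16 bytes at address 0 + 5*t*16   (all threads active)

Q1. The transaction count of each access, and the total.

A1: 2 transactions
A2: 3 transactions
A3: 8 transactions

Answer: 2,3,8; total 13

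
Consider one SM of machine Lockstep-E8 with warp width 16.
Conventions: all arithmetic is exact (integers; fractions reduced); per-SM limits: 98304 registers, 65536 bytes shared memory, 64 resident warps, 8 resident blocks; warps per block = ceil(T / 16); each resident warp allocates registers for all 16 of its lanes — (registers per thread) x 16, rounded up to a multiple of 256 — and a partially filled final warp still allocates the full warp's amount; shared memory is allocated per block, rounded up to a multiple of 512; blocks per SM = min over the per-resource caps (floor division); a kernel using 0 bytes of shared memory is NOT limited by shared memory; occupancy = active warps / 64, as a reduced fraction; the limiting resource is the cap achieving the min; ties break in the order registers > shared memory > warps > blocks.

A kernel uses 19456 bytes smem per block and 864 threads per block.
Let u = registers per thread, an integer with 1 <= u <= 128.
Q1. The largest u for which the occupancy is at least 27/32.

Answer: u = 112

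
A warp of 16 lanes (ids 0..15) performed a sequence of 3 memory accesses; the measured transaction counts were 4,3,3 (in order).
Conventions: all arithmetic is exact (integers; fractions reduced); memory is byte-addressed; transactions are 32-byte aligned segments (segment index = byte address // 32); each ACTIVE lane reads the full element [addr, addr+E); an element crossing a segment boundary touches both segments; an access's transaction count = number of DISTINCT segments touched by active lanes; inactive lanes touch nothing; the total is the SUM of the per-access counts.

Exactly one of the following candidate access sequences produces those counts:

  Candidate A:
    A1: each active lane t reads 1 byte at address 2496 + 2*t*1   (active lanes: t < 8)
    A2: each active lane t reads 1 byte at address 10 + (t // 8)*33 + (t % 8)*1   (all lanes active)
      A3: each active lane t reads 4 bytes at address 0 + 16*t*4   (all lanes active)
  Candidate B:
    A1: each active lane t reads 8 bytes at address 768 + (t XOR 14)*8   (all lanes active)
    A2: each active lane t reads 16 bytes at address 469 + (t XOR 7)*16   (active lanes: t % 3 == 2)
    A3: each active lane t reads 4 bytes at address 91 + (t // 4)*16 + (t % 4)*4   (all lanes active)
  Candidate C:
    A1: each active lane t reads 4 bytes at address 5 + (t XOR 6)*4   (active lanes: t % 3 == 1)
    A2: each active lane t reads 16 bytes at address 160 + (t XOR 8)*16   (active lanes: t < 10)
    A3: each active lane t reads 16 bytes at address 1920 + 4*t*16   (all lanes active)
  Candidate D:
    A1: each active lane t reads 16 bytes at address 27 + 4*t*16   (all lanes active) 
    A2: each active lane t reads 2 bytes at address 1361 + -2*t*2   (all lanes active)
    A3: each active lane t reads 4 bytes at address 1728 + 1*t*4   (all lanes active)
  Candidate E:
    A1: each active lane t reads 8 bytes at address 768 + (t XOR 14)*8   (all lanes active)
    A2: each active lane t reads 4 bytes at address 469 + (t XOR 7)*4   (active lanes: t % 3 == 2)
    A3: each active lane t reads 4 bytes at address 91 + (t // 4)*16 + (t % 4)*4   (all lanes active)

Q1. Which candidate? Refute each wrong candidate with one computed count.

A: A1 gives 1 transaction, not 4
B: A2 gives 7 transactions, not 3
C: A1 gives 2 transactions, not 4
D: A1 gives 32 transactions, not 4
E: all counts match (4,3,3)

Answer: E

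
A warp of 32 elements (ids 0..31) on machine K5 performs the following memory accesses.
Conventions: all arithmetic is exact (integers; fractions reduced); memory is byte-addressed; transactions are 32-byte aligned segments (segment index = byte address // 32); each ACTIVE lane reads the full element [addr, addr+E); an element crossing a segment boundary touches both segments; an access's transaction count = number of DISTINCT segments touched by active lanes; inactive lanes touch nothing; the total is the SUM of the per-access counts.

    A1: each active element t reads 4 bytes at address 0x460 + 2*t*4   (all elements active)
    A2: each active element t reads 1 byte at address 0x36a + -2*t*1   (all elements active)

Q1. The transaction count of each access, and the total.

A1: 8 transactions
A2: 3 transactions

Answer: 8,3; total 11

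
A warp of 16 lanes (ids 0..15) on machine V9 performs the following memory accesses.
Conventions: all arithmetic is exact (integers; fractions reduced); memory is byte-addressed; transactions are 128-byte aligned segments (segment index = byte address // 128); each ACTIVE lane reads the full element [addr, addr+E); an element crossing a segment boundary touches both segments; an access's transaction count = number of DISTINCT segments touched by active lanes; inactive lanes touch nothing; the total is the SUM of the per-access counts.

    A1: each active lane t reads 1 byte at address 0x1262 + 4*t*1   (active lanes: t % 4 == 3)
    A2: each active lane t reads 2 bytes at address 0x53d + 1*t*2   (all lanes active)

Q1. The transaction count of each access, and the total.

A1: 2 transactions
A2: 1 transaction

Answer: 2,1; total 3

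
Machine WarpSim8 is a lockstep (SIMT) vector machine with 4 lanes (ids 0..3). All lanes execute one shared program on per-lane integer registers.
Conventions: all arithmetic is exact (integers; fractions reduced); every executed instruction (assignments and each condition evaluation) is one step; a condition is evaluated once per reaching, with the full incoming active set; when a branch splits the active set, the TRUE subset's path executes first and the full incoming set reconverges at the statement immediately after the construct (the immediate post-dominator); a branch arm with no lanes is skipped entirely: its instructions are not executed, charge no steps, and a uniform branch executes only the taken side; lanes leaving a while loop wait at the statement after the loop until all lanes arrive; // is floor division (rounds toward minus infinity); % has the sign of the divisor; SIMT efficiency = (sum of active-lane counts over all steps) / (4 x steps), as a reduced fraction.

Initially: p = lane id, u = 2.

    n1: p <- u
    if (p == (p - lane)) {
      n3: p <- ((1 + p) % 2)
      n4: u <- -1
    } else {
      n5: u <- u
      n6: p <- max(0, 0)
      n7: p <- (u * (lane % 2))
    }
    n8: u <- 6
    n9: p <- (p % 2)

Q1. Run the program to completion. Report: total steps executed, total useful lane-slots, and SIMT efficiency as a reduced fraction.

Answer: 9 steps, 27 useful, 3/4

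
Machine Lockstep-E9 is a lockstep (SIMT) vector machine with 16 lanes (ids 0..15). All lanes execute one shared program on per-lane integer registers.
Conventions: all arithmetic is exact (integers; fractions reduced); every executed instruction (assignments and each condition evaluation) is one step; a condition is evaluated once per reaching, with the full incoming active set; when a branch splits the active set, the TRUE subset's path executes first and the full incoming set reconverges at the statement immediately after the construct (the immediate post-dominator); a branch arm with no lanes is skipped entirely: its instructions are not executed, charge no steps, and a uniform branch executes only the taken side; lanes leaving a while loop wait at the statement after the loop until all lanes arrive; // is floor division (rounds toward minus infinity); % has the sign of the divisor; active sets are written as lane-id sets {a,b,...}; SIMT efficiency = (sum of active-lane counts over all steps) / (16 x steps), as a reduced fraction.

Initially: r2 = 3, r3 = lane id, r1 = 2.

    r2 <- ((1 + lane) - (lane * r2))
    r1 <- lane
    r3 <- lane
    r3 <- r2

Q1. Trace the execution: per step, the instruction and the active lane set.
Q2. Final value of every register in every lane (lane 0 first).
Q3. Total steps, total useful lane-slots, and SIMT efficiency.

step 0: r2 <- ((1 + lane) - (lane * r2)) {0,1,2,3,4,5,6,7,8,9,10,11,12,13,14,15}
step 1: r1 <- lane                   {0,1,2,3,4,5,6,7,8,9,10,11,12,13,14,15}
step 2: r3 <- lane                   {0,1,2,3,4,5,6,7,8,9,10,11,12,13,14,15}
step 3: r3 <- r2                     {0,1,2,3,4,5,6,7,8,9,10,11,12,13,14,15}

Answer: 4 steps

r2: 1,-1,-3,-5,-7,-9,-11,-13,-15,-17,-19,-21,-23,-25,-27,-29
r3: 1,-1,-3,-5,-7,-9,-11,-13,-15,-17,-19,-21,-23,-25,-27,-29
r1: 0,1,2,3,4,5,6,7,8,9,10,11,12,13,14,15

steps = 4; useful = 64; efficiency = 64/64 = 1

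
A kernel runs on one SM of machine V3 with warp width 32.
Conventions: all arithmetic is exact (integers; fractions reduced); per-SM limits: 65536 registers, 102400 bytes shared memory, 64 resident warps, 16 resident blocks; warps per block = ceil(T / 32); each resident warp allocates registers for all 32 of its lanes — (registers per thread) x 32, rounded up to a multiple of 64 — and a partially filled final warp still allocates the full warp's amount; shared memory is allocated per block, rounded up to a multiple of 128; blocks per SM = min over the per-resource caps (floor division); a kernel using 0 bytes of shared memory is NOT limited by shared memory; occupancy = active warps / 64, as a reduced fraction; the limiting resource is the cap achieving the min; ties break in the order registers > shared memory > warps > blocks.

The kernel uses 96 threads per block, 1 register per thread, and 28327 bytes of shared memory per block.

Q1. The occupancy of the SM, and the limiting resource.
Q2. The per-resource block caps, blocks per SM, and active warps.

Answer: occupancy 9/64, limited by shared memory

registers: 341 blocks
shared memory: 3 blocks
warps: 21 blocks
blocks: 16 blocks

Answer: 3 blocks, 9 active warps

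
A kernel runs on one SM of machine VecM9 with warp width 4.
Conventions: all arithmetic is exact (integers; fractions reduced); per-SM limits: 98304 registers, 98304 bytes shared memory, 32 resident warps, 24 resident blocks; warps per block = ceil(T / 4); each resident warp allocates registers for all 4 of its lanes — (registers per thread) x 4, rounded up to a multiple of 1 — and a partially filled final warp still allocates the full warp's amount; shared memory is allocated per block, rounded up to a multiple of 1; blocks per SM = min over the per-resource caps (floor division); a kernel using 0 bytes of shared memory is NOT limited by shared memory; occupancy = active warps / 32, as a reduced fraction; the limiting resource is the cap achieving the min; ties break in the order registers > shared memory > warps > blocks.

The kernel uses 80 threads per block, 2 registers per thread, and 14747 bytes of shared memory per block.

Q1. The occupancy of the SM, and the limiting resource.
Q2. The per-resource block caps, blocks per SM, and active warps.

Answer: occupancy 5/8, limited by warps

registers: 614 blocks
shared memory: 6 blocks
warps: 1 block
blocks: 24 blocks

Answer: 1 block, 20 active warps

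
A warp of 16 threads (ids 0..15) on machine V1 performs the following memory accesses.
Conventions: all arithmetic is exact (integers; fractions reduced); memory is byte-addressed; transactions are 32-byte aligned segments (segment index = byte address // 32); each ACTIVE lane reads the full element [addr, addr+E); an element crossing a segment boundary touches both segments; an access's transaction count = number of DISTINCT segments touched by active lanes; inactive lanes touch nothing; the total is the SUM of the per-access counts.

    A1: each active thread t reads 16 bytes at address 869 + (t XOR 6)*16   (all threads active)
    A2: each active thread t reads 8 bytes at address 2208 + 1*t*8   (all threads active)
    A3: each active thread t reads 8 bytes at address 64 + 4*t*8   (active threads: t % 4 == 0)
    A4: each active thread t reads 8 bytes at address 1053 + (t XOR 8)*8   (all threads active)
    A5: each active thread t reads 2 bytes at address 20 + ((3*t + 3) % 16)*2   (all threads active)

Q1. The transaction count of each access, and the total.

A1: 9 transactions
A2: 4 transactions
A3: 4 transactions
A4: 5 transactions
A5: 2 transactions

Answer: 9,4,4,5,2; total 24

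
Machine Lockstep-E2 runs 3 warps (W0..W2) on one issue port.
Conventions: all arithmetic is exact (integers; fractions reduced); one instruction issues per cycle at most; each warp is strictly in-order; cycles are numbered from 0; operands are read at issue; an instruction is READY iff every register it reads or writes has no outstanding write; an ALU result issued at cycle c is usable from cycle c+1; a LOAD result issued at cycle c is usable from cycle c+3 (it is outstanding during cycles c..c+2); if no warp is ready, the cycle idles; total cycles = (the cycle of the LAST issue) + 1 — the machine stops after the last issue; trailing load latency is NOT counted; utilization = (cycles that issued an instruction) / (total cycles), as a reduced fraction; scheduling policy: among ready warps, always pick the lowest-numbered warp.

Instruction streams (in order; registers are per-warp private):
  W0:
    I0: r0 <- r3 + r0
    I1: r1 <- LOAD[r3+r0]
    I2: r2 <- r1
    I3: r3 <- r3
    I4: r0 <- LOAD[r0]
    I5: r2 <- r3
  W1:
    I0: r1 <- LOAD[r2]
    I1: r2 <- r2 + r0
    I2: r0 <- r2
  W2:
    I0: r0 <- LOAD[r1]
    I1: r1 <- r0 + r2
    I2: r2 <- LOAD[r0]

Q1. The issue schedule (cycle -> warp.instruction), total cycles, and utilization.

cycle 0: W0.I0
cycle 1: W0.I1
cycle 2: W1.I0
cycle 3: W1.I1
cycle 4: W0.I2
cycle 5: W0.I3
cycle 6: W0.I4
cycle 7: W0.I5
cycle 8: W1.I2
cycle 9: W2.I0
cycle 10: idle
cycle 11: idle
cycle 12: W2.I1
cycle 13: W2.I2

Answer: 14 cycles, utilization 6/7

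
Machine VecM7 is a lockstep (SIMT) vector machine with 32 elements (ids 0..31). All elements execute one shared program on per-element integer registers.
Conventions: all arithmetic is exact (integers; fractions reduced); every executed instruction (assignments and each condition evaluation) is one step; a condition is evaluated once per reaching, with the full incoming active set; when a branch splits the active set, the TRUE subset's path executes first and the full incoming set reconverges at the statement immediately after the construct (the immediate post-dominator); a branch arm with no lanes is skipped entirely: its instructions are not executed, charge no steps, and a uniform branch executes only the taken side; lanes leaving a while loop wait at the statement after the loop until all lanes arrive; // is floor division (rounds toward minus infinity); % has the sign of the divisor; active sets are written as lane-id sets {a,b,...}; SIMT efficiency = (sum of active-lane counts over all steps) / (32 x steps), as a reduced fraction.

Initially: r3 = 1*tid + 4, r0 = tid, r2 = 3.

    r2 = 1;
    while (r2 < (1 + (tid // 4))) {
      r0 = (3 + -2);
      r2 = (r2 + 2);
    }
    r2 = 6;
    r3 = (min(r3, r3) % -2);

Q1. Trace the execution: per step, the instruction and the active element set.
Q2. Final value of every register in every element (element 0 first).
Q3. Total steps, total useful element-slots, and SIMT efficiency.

step 0: r2 <- 1                      {0,1,2,3,4,5,6,7,8,9,10,11,12,13,14,15,16,17,18,19,20,21,22,23,24,25,26,27,28,29,30,31}
step 1: eval (r2 < (1 + (tid // 4))) {0,1,2,3,4,5,6,7,8,9,10,11,12,13,14,15,16,17,18,19,20,21,22,23,24,25,26,27,28,29,30,31}
step 2: r0 <- (3 + -2)               {4,5,6,7,8,9,10,11,12,13,14,15,16,17,18,19,20,21,22,23,24,25,26,27,28,29,30,31}
step 3: r2 <- (r2 + 2)               {4,5,6,7,8,9,10,11,12,13,14,15,16,17,18,19,20,21,22,23,24,25,26,27,28,29,30,31}
step 4: eval (r2 < (1 + (tid // 4))) {4,5,6,7,8,9,10,11,12,13,14,15,16,17,18,19,20,21,22,23,24,25,26,27,28,29,30,31}
step 5: r0 <- (3 + -2)               {12,13,14,15,16,17,18,19,20,21,22,23,24,25,26,27,28,29,30,31}
step 6: r2 <- (r2 + 2)               {12,13,14,15,16,17,18,19,20,21,22,23,24,25,26,27,28,29,30,31}
step 7: eval (r2 < (1 + (tid // 4))) {12,13,14,15,16,17,18,19,20,21,22,23,24,25,26,27,28,29,30,31}
step 8: r0 <- (3 + -2)               {20,21,22,23,24,25,26,27,28,29,30,31}
step 9: r2 <- (r2 + 2)               {20,21,22,23,24,25,26,27,28,29,30,31}
step 10: eval (r2 < (1 + (tid // 4))) {20,21,22,23,24,25,26,27,28,29,30,31}
step 11: r0 <- (3 + -2)               {28,29,30,31}
step 12: r2 <- (r2 + 2)               {28,29,30,31}
step 13: eval (r2 < (1 + (tid // 4))) {28,29,30,31}
step 14: r2 <- 6                      {0,1,2,3,4,5,6,7,8,9,10,11,12,13,14,15,16,17,18,19,20,21,22,23,24,25,26,27,28,29,30,31}
step 15: r3 <- (min(r3, r3) % -2)     {0,1,2,3,4,5,6,7,8,9,10,11,12,13,14,15,16,17,18,19,20,21,22,23,24,25,26,27,28,29,30,31}

Answer: 16 steps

r3: 0,-1,0,-1,0,-1,0,-1,0,-1,0,-1,0,-1,0,-1,0,-1,0,-1,0,-1,0,-1,0,-1,0,-1,0,-1,0,-1
r0: 0,1,2,3,1,1,1,1,1,1,1,1,1,1,1,1,1,1,1,1,1,1,1,1,1,1,1,1,1,1,1,1
r2: 6,6,6,6,6,6,6,6,6,6,6,6,6,6,6,6,6,6,6,6,6,6,6,6,6,6,6,6,6,6,6,6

steps = 16; useful = 320; efficiency = 320/512 = 5/8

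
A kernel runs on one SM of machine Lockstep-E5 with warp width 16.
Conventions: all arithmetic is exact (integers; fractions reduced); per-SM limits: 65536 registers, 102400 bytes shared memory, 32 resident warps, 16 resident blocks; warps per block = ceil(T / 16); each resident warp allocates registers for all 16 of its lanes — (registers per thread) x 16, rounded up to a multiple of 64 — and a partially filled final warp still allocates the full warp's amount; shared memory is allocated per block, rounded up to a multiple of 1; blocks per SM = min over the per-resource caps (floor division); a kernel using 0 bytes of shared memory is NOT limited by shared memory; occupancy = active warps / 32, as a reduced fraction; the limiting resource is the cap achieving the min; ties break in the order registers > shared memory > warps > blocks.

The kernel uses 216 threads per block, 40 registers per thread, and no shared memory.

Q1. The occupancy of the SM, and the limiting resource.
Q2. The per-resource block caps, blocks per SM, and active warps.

Answer: occupancy 7/8, limited by warps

registers: 7 blocks
shared memory: no limit (kernel uses none)
warps: 2 blocks
blocks: 16 blocks

Answer: 2 blocks, 28 active warps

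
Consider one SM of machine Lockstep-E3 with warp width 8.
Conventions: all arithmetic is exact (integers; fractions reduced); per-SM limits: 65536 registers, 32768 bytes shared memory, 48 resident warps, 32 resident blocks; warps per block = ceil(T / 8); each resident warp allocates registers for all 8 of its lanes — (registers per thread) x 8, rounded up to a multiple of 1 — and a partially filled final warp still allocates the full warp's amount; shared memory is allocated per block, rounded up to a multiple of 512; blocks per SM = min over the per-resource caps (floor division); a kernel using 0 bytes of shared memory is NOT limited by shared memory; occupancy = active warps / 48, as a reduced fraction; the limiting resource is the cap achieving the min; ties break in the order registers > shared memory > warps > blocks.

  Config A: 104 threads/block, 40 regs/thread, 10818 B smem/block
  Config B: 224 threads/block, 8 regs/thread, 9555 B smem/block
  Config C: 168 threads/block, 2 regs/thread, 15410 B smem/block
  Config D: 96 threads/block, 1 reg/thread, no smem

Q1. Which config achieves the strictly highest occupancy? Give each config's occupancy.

occupancies: A 13/24, B 7/12, C 7/8, D 1

Answer: D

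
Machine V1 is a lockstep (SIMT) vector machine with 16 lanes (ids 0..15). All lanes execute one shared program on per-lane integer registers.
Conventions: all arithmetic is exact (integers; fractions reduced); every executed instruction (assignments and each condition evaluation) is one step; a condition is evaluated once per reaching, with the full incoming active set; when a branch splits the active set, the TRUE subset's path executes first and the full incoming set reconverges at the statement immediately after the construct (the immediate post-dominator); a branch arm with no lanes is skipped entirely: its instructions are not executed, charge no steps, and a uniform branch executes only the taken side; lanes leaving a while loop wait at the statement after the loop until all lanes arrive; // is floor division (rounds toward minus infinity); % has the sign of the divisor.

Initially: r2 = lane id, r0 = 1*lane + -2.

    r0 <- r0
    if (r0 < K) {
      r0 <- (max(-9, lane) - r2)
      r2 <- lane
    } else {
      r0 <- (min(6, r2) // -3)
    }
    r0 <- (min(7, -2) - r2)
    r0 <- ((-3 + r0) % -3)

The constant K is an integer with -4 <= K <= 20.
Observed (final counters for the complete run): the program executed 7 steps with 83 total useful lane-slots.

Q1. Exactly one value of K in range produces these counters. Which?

Answer: K = 1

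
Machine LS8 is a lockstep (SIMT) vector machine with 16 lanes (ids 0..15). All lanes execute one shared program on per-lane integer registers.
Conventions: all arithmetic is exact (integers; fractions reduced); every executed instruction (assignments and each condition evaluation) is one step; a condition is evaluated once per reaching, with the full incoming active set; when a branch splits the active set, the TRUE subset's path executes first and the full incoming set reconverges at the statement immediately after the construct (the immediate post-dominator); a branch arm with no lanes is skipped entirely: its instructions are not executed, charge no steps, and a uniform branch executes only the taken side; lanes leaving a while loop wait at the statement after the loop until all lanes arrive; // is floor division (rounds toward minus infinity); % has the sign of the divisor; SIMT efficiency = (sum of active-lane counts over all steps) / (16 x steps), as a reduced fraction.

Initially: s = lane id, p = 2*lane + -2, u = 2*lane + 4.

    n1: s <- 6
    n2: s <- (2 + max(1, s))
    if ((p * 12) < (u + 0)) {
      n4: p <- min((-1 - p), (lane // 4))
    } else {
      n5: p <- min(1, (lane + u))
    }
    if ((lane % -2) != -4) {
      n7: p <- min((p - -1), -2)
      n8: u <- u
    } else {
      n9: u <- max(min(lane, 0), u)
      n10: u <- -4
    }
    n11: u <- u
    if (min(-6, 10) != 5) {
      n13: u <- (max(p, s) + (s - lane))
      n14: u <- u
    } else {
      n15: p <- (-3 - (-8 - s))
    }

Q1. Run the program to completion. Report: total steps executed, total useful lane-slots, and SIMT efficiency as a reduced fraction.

Answer: 12 steps, 176 useful, 11/12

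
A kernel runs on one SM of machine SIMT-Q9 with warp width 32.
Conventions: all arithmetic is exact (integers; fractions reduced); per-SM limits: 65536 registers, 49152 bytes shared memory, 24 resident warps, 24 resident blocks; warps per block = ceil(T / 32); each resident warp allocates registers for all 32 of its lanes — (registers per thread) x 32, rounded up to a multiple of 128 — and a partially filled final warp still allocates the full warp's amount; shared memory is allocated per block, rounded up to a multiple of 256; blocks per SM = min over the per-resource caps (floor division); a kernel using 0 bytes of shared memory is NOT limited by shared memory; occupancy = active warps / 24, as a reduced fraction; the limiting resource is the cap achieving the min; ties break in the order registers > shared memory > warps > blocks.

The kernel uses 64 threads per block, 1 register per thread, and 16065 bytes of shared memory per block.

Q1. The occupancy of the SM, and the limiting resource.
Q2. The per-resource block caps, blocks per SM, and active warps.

Answer: occupancy 1/4, limited by shared memory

registers: 256 blocks
shared memory: 3 blocks
warps: 12 blocks
blocks: 24 blocks

Answer: 3 blocks, 6 active warps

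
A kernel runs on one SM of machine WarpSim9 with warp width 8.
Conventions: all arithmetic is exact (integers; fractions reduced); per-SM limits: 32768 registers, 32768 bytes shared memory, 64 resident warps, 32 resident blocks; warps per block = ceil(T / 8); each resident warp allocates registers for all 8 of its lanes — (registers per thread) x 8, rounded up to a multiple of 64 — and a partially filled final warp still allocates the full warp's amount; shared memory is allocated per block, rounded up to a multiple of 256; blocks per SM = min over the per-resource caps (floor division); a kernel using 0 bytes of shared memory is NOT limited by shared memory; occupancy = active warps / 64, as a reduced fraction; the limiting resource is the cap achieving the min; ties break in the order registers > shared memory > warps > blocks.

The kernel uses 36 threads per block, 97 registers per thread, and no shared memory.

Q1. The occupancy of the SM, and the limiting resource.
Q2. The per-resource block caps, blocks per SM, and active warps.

Answer: occupancy 35/64, limited by registers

registers: 7 blocks
shared memory: no limit (kernel uses none)
warps: 12 blocks
blocks: 32 blocks

Answer: 7 blocks, 35 active warps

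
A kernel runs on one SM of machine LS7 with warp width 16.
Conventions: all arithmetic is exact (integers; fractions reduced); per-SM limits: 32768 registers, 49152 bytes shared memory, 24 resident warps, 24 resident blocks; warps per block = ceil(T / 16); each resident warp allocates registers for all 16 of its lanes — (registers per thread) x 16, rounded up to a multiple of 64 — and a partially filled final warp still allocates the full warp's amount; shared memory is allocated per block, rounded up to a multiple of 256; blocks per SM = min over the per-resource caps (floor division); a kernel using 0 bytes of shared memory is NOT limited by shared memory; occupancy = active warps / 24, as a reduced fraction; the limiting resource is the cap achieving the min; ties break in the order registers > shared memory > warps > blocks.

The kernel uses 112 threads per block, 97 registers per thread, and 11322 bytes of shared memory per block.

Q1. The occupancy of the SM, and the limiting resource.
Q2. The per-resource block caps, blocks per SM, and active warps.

Answer: occupancy 7/12, limited by registers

registers: 2 blocks
shared memory: 4 blocks
warps: 3 blocks
blocks: 24 blocks

Answer: 2 blocks, 14 active warps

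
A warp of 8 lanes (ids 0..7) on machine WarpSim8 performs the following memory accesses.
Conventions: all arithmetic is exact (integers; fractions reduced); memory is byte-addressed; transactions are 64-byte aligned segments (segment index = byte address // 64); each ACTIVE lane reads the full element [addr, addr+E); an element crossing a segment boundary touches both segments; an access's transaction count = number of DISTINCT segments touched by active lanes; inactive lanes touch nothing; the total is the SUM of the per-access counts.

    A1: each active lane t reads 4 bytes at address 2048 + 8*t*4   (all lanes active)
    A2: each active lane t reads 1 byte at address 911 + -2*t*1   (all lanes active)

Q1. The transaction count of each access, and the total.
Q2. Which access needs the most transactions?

A1: 4 transactions
A2: 1 transaction

Answer: 4,1; total 5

Answer: A1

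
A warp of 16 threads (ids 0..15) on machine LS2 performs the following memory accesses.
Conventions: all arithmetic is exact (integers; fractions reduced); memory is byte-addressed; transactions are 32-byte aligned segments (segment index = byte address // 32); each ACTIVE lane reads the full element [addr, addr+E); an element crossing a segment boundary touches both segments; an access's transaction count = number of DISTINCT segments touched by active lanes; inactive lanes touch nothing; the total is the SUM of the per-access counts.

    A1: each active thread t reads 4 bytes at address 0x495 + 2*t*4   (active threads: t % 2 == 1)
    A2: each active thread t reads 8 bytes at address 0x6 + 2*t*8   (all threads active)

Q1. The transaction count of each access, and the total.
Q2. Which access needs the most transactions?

A1: 5 transactions
A2: 8 transactions

Answer: 5,8; total 13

Answer: A2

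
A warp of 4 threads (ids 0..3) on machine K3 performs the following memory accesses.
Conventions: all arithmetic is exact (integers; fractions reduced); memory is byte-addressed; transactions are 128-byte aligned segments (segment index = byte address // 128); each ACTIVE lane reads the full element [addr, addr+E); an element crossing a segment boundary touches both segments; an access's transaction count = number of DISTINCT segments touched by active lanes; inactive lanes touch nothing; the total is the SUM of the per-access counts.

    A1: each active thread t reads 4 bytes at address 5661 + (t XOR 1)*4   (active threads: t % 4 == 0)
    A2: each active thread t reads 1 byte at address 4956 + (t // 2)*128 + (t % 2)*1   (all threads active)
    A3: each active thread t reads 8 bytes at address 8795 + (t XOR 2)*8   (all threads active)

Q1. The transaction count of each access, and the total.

A1: 1 transaction
A2: 2 transactions
A3: 1 transaction

Answer: 1,2,1; total 4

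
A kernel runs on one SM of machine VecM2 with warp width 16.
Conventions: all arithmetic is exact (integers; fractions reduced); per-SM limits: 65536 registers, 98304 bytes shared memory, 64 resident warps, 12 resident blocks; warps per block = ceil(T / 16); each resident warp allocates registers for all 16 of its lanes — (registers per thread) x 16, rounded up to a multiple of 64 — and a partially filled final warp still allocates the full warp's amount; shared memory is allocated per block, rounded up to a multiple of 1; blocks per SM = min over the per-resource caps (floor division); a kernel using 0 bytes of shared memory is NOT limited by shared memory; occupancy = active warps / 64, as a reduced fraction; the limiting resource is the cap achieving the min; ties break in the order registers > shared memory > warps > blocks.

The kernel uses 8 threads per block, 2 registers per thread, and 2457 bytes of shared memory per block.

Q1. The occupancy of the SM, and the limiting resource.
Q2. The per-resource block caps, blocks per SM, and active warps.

Answer: occupancy 3/16, limited by blocks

registers: 1024 blocks
shared memory: 40 blocks
warps: 64 blocks
blocks: 12 blocks

Answer: 12 blocks, 12 active warps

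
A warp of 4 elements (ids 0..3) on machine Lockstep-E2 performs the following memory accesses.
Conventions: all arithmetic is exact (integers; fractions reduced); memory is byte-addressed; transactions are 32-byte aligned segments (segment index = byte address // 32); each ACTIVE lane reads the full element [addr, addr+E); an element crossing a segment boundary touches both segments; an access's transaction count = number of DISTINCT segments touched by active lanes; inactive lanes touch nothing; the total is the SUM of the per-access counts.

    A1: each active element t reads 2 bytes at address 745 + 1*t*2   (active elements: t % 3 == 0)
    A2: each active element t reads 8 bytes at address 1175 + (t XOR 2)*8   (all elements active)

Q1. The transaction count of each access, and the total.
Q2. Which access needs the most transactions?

A1: 1 transaction
A2: 2 transactions

Answer: 1,2; total 3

Answer: A2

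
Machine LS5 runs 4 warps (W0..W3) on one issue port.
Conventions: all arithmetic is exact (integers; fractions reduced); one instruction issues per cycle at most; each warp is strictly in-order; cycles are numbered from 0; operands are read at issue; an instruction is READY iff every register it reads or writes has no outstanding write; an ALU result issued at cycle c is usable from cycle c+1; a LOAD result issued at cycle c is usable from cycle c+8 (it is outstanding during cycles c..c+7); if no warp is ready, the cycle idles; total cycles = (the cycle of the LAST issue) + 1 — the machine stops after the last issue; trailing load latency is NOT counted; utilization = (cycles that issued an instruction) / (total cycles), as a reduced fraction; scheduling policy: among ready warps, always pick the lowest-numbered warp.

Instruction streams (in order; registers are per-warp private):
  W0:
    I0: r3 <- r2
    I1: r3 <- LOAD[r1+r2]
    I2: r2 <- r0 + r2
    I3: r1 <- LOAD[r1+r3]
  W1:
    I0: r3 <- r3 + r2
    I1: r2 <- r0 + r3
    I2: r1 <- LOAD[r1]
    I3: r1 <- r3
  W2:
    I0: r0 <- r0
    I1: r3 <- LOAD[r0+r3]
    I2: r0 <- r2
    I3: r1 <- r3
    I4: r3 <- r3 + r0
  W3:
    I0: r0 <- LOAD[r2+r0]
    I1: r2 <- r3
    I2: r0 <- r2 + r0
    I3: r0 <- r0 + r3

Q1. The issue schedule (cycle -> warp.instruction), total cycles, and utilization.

cycle 0: W0.I0
cycle 1: W0.I1
cycle 2: W0.I2
cycle 3: W1.I0
cycle 4: W1.I1
cycle 5: W1.I2
cycle 6: W2.I0
cycle 7: W2.I1
cycle 8: W2.I2
cycle 9: W0.I3
cycle 10: W3.I0
cycle 11: W3.I1
cycle 12: idle
cycle 13: W1.I3
cycle 14: idle
cycle 15: W2.I3
cycle 16: W2.I4
cycle 17: idle
cycle 18: W3.I2
cycle 19: W3.I3

Answer: 20 cycles, utilization 17/20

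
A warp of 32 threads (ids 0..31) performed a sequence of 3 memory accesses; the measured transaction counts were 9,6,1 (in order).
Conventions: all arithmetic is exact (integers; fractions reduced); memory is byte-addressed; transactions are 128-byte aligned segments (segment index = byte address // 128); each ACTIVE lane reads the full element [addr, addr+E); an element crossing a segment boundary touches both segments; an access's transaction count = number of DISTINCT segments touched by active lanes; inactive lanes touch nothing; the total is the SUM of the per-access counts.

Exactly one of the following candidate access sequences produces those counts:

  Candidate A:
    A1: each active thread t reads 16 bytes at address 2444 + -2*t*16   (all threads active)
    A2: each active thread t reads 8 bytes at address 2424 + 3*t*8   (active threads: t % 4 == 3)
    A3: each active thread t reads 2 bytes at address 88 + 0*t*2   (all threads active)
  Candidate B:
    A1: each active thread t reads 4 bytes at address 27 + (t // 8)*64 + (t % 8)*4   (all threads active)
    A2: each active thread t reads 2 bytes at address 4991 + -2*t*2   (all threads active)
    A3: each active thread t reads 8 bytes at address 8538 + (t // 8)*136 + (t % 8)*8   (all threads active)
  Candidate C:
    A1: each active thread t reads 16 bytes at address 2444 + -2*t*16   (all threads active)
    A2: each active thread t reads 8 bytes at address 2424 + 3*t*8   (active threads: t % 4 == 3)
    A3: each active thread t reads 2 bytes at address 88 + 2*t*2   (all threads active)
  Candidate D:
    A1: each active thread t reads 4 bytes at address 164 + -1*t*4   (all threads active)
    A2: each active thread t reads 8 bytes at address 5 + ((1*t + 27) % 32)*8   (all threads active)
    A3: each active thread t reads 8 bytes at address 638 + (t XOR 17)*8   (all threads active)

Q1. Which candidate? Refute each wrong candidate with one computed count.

B: A1 gives 2 transactions, not 9
C: A3 gives 2 transactions, not 1
D: A1 gives 2 transactions, not 9
A: all counts match (9,6,1)

Answer: A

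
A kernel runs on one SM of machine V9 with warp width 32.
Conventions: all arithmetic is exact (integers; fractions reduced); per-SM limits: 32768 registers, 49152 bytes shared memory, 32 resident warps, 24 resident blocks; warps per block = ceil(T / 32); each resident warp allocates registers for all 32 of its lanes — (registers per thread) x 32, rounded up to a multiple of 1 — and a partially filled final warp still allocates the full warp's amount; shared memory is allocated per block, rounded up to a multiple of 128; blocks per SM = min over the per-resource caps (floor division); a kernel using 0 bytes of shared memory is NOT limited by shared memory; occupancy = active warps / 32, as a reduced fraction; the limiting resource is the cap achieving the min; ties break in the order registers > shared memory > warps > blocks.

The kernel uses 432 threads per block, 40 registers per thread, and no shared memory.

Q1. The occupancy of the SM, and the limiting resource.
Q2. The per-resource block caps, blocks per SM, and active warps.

Answer: occupancy 7/16, limited by registers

registers: 1 block
shared memory: no limit (kernel uses none)
warps: 2 blocks
blocks: 24 blocks

Answer: 1 block, 14 active warps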